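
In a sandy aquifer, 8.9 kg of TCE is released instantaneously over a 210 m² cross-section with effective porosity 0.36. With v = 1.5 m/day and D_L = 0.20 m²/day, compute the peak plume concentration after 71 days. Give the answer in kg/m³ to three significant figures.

The peak of an instantaneous 1D plume sits at x = vt; there the Gaussian factor is 1 and C_max = M/(n_e·A·√(4πDt)), where n_e·A is the pore area the mass is dissolved in.
√(4πDt) = √(4π × 0.20 × 71) = 13.36 m, so C_max = 8.9/(0.36 × 210 × 13.36) = 0.00881 kg/m³.

0.00881 kg/m³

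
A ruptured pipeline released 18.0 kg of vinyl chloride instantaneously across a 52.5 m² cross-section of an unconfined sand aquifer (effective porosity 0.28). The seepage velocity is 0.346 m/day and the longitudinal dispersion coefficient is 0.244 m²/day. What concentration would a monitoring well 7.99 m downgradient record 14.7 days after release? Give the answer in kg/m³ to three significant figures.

For an instantaneous plane source, C(x,t) = M/(n_e·A·√(4πDt)) · exp(−(x−vt)²/(4Dt)), with n_e·A the pore (flow) area.
Plume center vt = 0.346 × 14.7 = 5.0862 m, so the well at 7.99 m is 2.9038 m downgradient of the peak.
√(4πDt) = 6.714 m, giving peak height M/(n_e·A·√(4πDt)) = 18.0/(0.28 × 52.5 × 6.714) = 0.1824 kg/m³.
(x−vt)²/(4Dt) = (2.9038)²/(4 × 0.244 × 14.7) = 0.5877; exp(−0.5877) = 0.5556.
C = 0.1824 × 0.5556 = 0.101 kg/m³.

0.101 kg/m³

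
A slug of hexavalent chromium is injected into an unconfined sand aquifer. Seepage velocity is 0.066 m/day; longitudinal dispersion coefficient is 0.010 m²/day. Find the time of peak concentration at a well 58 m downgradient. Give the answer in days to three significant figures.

For the 1D instantaneous-source solution, setting ∂C/∂t = 0 at fixed x gives v²t² + 2Dt − x² = 0, so t = (√(D² + v²x²) − D)/v².
√(D² + v²x²) = √(0.010² + 0.066² × 58²) = 3.828; v² = 0.004356.
t = (3.828 − 0.010)/0.004356 = 876 days (vs. the pure-advection estimate x/v = 879 d).

876 days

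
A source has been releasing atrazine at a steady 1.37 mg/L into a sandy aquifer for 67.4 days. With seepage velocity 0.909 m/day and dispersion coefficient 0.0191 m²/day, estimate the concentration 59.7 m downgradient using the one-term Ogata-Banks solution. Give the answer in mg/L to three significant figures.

1.14 mg/L

For a continuous step input, C/C₀ ≈ ½·erfc((x−vt)/(2√(Dt))).
vt = 0.909 × 67.4 = 61.2666 m and 2√(Dt) = 2√(0.0191 × 67.4) = 2.269 m.
Argument (x−vt)/(2√(Dt)) = (59.7 − 61.2666)/2.269 = -0.6904; ½·erfc(-0.6904) = 0.8356.
C = 1.37 × 0.8356 = 1.14 mg/L.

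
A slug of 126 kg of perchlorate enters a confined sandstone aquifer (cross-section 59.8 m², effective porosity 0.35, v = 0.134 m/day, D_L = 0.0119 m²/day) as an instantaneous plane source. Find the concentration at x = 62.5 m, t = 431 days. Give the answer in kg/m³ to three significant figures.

For an instantaneous plane source, C(x,t) = M/(n_e·A·√(4πDt)) · exp(−(x−vt)²/(4Dt)), with n_e·A the pore (flow) area.
Plume center vt = 0.134 × 431 = 57.754 m, so the well at 62.5 m is 4.746 m downgradient of the peak.
√(4πDt) = 8.028 m, giving peak height M/(n_e·A·√(4πDt)) = 126/(0.35 × 59.8 × 8.028) = 0.7499 kg/m³.
(x−vt)²/(4Dt) = (4.746)²/(4 × 0.0119 × 431) = 1.098; exp(−1.098) = 0.3335.
C = 0.7499 × 0.3335 = 0.250 kg/m³.

0.250 kg/m³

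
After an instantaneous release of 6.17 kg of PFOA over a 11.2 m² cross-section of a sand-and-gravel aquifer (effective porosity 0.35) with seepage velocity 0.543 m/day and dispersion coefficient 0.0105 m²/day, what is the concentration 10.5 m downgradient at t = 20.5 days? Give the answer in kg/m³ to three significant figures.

For an instantaneous plane source, C(x,t) = M/(n_e·A·√(4πDt)) · exp(−(x−vt)²/(4Dt)), with n_e·A the pore (flow) area.
Plume center vt = 0.543 × 20.5 = 11.1315 m, so the well at 10.5 m is 0.6315 m upgradient of the peak.
√(4πDt) = 1.645 m, giving peak height M/(n_e·A·√(4πDt)) = 6.17/(0.35 × 11.2 × 1.645) = 0.9568 kg/m³.
(x−vt)²/(4Dt) = (-0.6315)²/(4 × 0.0105 × 20.5) = 0.4632; exp(−0.4632) = 0.6293.
C = 0.9568 × 0.6293 = 0.602 kg/m³.

0.602 kg/m³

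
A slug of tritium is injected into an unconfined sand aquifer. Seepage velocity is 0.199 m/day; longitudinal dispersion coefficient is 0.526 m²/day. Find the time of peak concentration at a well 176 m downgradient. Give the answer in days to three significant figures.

For the 1D instantaneous-source solution, setting ∂C/∂t = 0 at fixed x gives v²t² + 2Dt − x² = 0, so t = (√(D² + v²x²) − D)/v².
√(D² + v²x²) = √(0.526² + 0.199² × 176²) = 35.03; v² = 0.039601.
t = (35.03 − 0.526)/0.039601 = 871 days (vs. the pure-advection estimate x/v = 884 d).

871 days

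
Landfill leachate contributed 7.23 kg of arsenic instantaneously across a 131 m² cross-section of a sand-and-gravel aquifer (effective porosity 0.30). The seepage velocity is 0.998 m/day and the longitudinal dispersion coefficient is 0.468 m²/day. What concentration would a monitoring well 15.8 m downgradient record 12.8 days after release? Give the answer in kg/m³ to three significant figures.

0.0145 kg/m³

For an instantaneous plane source, C(x,t) = M/(n_e·A·√(4πDt)) · exp(−(x−vt)²/(4Dt)), with n_e·A the pore (flow) area.
Plume center vt = 0.998 × 12.8 = 12.7744 m, so the well at 15.8 m is 3.0256 m downgradient of the peak.
√(4πDt) = 8.676 m, giving peak height M/(n_e·A·√(4πDt)) = 7.23/(0.30 × 131 × 8.676) = 0.02120 kg/m³.
(x−vt)²/(4Dt) = (3.0256)²/(4 × 0.468 × 12.8) = 0.3820; exp(−0.3820) = 0.6825.
C = 0.02120 × 0.6825 = 0.0145 kg/m³.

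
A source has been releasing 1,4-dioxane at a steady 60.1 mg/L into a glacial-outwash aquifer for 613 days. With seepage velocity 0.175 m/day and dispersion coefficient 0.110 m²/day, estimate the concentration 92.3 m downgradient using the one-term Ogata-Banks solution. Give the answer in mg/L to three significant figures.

54.2 mg/L

For a continuous step input, C/C₀ ≈ ½·erfc((x−vt)/(2√(Dt))).
vt = 0.175 × 613 = 107.275 m and 2√(Dt) = 2√(0.110 × 613) = 16.42 m.
Argument (x−vt)/(2√(Dt)) = (92.3 − 107.275)/16.42 = -0.9120; ½·erfc(-0.9120) = 0.9014.
C = 60.1 × 0.9014 = 54.2 mg/L.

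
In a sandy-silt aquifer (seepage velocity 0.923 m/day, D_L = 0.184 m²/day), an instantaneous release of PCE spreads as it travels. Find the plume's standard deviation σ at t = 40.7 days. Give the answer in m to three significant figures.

3.87 m

Dispersive spreading gives a Gaussian with σ² = 2Dt; advection only shifts the center.
σ = √(2 × 0.184 × 40.7) = 3.87 m.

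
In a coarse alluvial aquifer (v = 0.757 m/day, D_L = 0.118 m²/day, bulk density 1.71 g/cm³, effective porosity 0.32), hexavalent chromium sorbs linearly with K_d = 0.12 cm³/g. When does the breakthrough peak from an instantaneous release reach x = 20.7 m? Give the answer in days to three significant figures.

44.5 days

Retardation factor R = 1 + ρ_b·K_d/n = 1 + 1.71 × 0.12/0.32 = 1.641.
Sorption retards both mechanisms: v_R = v/R = 0.4613 m/day, D_R = D/R = 0.07191 m²/day.
Peak time from v_R²t² + 2D_R t − x² = 0: t = (√(D_R² + v_R²x²) − D_R)/v_R².
√(D_R² + v_R²x²) = √(0.07191² + 0.4613² × 20.7²) = 9.549; v_R² = 0.2128.
t = (9.549 − 0.07191)/0.2128 = 44.5 days.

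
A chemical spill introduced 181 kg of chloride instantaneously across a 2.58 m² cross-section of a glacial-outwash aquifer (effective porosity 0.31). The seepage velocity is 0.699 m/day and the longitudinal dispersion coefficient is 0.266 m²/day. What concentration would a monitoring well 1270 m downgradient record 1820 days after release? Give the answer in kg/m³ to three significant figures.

For an instantaneous plane source, C(x,t) = M/(n_e·A·√(4πDt)) · exp(−(x−vt)²/(4Dt)), with n_e·A the pore (flow) area.
Plume center vt = 0.699 × 1820 = 1272.18 m, so the well at 1270 m is 2.18 m upgradient of the peak.
√(4πDt) = 78.00 m, giving peak height M/(n_e·A·√(4πDt)) = 181/(0.31 × 2.58 × 78.00) = 2.901 kg/m³.
(x−vt)²/(4Dt) = (-2.18)²/(4 × 0.266 × 1820) = 0.002454; exp(−0.002454) = 0.9975.
C = 2.901 × 0.9975 = 2.89 kg/m³.

2.89 kg/m³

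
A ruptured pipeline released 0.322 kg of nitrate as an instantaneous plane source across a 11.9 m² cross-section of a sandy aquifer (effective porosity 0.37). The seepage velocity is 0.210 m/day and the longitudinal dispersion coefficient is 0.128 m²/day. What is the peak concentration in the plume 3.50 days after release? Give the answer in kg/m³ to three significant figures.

0.0308 kg/m³

The peak of an instantaneous 1D plume sits at x = vt; there the Gaussian factor is 1 and C_max = M/(n_e·A·√(4πDt)), where n_e·A is the pore area the mass is dissolved in.
√(4πDt) = √(4π × 0.128 × 3.50) = 2.373 m, so C_max = 0.322/(0.37 × 11.9 × 2.373) = 0.0308 kg/m³.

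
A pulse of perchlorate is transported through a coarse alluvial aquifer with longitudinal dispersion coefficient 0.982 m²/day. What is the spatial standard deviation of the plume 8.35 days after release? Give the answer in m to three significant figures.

Dispersive spreading gives a Gaussian with σ² = 2Dt; advection only shifts the center.
σ = √(2 × 0.982 × 8.35) = 4.05 m.

4.05 m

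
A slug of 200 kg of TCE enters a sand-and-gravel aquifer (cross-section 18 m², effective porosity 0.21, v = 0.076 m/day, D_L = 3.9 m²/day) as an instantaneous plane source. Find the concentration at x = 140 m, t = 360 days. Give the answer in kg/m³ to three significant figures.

For an instantaneous plane source, C(x,t) = M/(n_e·A·√(4πDt)) · exp(−(x−vt)²/(4Dt)), with n_e·A the pore (flow) area.
Plume center vt = 0.076 × 360 = 27.36 m, so the well at 140 m is 112.64 m downgradient of the peak.
√(4πDt) = 132.8 m, giving peak height M/(n_e·A·√(4πDt)) = 200/(0.21 × 18 × 132.8) = 0.3984 kg/m³.
(x−vt)²/(4Dt) = (112.64)²/(4 × 3.9 × 360) = 2.259; exp(−2.259) = 0.1045.
C = 0.3984 × 0.1045 = 0.0416 kg/m³.

0.0416 kg/m³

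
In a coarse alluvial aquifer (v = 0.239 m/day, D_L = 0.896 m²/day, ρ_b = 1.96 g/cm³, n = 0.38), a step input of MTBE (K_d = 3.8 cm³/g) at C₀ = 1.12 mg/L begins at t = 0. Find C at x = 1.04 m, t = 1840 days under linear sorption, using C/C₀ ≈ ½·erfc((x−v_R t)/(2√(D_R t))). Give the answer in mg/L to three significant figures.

1.06 mg/L

Retardation factor R = 1 + ρ_b·K_d/n = 1 + 1.96 × 3.8/0.38 = 20.60.
Sorption retards both mechanisms: v_R = v/R = 0.01160 m/day, D_R = D/R = 0.04350 m²/day.
v_R·t = 0.01160 × 1840 = 21.344 m; 2√(D_R t) = 17.89 m; argument = (1.04 − 21.344)/17.89 = -1.135.
C = C₀ × ½·erfc(-1.135) = 1.12 × 0.9458 = 1.06 mg/L.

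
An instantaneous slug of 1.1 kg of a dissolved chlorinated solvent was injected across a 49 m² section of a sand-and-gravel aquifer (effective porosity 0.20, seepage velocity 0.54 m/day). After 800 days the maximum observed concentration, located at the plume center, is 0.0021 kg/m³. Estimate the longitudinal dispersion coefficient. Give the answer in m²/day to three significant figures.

At the plume center C_max = M/(n_e·A·√(4πDt)), so D = M²/(4πt·(n_e·A·C_max)²).
n_e·A·C_max = 0.20 × 49 × 0.0021 = 0.02058 kg/m.
D = 1.1²/(4π × 800 × 0.02058²) = 0.284 m²/day.

0.284 m²/day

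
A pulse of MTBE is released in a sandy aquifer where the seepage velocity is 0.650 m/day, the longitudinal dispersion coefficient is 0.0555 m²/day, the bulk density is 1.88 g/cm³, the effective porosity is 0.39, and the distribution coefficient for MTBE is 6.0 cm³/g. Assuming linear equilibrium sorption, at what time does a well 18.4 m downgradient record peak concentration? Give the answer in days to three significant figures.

Retardation factor R = 1 + ρ_b·K_d/n = 1 + 1.88 × 6.0/0.39 = 29.92.
Sorption retards both mechanisms: v_R = v/R = 0.02172 m/day, D_R = D/R = 0.001855 m²/day.
Peak time from v_R²t² + 2D_R t − x² = 0: t = (√(D_R² + v_R²x²) − D_R)/v_R².
√(D_R² + v_R²x²) = √(0.001855² + 0.02172² × 18.4²) = 0.3997; v_R² = 0.0004718.
t = (0.3997 − 0.001855)/0.0004718 = 843 days.

843 days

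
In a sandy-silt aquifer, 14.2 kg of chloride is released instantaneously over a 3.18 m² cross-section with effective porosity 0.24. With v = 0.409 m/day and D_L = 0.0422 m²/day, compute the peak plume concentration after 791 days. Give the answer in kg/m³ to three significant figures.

0.908 kg/m³

The peak of an instantaneous 1D plume sits at x = vt; there the Gaussian factor is 1 and C_max = M/(n_e·A·√(4πDt)), where n_e·A is the pore area the mass is dissolved in.
√(4πDt) = √(4π × 0.0422 × 791) = 20.48 m, so C_max = 14.2/(0.24 × 3.18 × 20.48) = 0.908 kg/m³.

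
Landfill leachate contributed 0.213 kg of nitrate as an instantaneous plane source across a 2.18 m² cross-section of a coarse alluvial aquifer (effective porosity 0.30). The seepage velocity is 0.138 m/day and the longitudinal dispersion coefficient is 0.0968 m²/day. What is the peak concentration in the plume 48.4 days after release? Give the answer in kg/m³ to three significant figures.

The peak of an instantaneous 1D plume sits at x = vt; there the Gaussian factor is 1 and C_max = M/(n_e·A·√(4πDt)), where n_e·A is the pore area the mass is dissolved in.
√(4πDt) = √(4π × 0.0968 × 48.4) = 7.673 m, so C_max = 0.213/(0.30 × 2.18 × 7.673) = 0.0424 kg/m³.

0.0424 kg/m³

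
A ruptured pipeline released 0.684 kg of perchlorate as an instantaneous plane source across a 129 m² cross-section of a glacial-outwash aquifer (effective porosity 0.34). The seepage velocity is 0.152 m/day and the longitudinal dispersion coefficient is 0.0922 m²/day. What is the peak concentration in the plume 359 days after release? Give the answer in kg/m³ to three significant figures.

The peak of an instantaneous 1D plume sits at x = vt; there the Gaussian factor is 1 and C_max = M/(n_e·A·√(4πDt)), where n_e·A is the pore area the mass is dissolved in.
√(4πDt) = √(4π × 0.0922 × 359) = 20.39 m, so C_max = 0.684/(0.34 × 129 × 20.39) = 0.000765 kg/m³.

0.000765 kg/m³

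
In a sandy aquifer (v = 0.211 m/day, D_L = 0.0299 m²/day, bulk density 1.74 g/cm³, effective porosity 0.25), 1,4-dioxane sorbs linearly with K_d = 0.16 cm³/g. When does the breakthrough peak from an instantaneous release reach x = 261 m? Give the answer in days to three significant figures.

Retardation factor R = 1 + ρ_b·K_d/n = 1 + 1.74 × 0.16/0.25 = 2.114.
Sorption retards both mechanisms: v_R = v/R = 0.09981 m/day, D_R = D/R = 0.01414 m²/day.
Peak time from v_R²t² + 2D_R t − x² = 0: t = (√(D_R² + v_R²x²) − D_R)/v_R².
√(D_R² + v_R²x²) = √(0.01414² + 0.09981² × 261²) = 26.05; v_R² = 0.009962.
t = (26.05 − 0.01414)/0.009962 = 2610 days.

2610 days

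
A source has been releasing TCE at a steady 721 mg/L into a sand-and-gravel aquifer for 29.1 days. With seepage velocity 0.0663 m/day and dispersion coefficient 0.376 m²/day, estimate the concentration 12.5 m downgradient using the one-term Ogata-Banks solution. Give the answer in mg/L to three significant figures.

8.59 mg/L

For a continuous step input, C/C₀ ≈ ½·erfc((x−vt)/(2√(Dt))).
vt = 0.0663 × 29.1 = 1.92933 m and 2√(Dt) = 2√(0.376 × 29.1) = 6.616 m.
Argument (x−vt)/(2√(Dt)) = (12.5 − 1.92933)/6.616 = 1.598; ½·erfc(1.598) = 0.01191.
C = 721 × 0.01191 = 8.59 mg/L.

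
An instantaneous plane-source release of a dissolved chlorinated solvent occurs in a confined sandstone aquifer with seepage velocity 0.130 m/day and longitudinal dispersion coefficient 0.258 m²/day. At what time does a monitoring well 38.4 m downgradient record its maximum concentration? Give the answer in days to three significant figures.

281 days

For the 1D instantaneous-source solution, setting ∂C/∂t = 0 at fixed x gives v²t² + 2Dt − x² = 0, so t = (√(D² + v²x²) − D)/v².
√(D² + v²x²) = √(0.258² + 0.130² × 38.4²) = 4.999; v² = 0.0169.
t = (4.999 − 0.258)/0.0169 = 281 days (vs. the pure-advection estimate x/v = 295 d).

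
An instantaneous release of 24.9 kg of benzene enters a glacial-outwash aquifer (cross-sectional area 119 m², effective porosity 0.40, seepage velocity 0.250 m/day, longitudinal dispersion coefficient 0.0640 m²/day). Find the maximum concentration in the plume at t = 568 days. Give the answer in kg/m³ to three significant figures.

The peak of an instantaneous 1D plume sits at x = vt; there the Gaussian factor is 1 and C_max = M/(n_e·A·√(4πDt)), where n_e·A is the pore area the mass is dissolved in.
√(4πDt) = √(4π × 0.0640 × 568) = 21.37 m, so C_max = 24.9/(0.40 × 119 × 21.37) = 0.0245 kg/m³.

0.0245 kg/m³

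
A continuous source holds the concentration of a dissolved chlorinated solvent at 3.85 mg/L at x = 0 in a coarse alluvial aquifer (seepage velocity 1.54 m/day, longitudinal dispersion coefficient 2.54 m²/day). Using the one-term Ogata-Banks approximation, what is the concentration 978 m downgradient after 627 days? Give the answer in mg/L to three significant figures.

For a continuous step input, C/C₀ ≈ ½·erfc((x−vt)/(2√(Dt))).
vt = 1.54 × 627 = 965.58 m and 2√(Dt) = 2√(2.54 × 627) = 79.81 m.
Argument (x−vt)/(2√(Dt)) = (978 − 965.58)/79.81 = 0.1556; ½·erfc(0.1556) = 0.4129.
C = 3.85 × 0.4129 = 1.59 mg/L.

1.59 mg/L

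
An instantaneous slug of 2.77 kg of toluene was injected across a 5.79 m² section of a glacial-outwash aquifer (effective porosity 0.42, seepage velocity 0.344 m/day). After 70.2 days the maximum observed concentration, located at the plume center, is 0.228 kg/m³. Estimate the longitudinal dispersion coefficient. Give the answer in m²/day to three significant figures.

0.0283 m²/day

At the plume center C_max = M/(n_e·A·√(4πDt)), so D = M²/(4πt·(n_e·A·C_max)²).
n_e·A·C_max = 0.42 × 5.79 × 0.228 = 0.5545 kg/m.
D = 2.77²/(4π × 70.2 × 0.5545²) = 0.0283 m²/day.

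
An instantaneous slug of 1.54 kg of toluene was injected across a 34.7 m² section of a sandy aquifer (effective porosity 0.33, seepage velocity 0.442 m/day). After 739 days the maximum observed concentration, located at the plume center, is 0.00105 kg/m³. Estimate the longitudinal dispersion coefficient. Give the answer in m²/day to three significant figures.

At the plume center C_max = M/(n_e·A·√(4πDt)), so D = M²/(4πt·(n_e·A·C_max)²).
n_e·A·C_max = 0.33 × 34.7 × 0.00105 = 0.01202 kg/m.
D = 1.54²/(4π × 739 × 0.01202²) = 1.77 m²/day.

1.77 m²/day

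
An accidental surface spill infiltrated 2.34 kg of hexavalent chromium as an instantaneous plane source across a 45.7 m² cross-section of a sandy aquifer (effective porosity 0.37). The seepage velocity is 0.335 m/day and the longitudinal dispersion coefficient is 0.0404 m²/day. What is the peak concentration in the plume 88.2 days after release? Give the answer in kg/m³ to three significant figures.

The peak of an instantaneous 1D plume sits at x = vt; there the Gaussian factor is 1 and C_max = M/(n_e·A·√(4πDt)), where n_e·A is the pore area the mass is dissolved in.
√(4πDt) = √(4π × 0.0404 × 88.2) = 6.692 m, so C_max = 2.34/(0.37 × 45.7 × 6.692) = 0.0207 kg/m³.

0.0207 kg/m³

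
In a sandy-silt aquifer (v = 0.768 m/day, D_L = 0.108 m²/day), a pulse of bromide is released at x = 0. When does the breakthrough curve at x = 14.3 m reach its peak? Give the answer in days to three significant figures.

For the 1D instantaneous-source solution, setting ∂C/∂t = 0 at fixed x gives v²t² + 2Dt − x² = 0, so t = (√(D² + v²x²) − D)/v².
√(D² + v²x²) = √(0.108² + 0.768² × 14.3²) = 10.98; v² = 0.589824.
t = (10.98 − 0.108)/0.589824 = 18.4 days (vs. the pure-advection estimate x/v = 18.6 d).

18.4 days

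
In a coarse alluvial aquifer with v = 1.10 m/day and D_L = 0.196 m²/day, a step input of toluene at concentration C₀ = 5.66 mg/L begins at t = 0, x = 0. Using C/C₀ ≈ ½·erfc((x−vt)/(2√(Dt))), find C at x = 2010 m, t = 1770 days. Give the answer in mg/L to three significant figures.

0.0475 mg/L

For a continuous step input, C/C₀ ≈ ½·erfc((x−vt)/(2√(Dt))).
vt = 1.10 × 1770 = 1947 m and 2√(Dt) = 2√(0.196 × 1770) = 37.25 m.
Argument (x−vt)/(2√(Dt)) = (2010 − 1947)/37.25 = 1.691; ½·erfc(1.691) = 0.008391.
C = 5.66 × 0.008391 = 0.0475 mg/L.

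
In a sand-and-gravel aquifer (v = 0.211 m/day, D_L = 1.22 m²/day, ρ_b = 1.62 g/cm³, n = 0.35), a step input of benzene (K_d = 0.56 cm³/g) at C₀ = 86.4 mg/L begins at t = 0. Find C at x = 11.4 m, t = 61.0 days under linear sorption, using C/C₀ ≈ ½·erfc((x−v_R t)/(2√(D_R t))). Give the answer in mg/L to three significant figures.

Retardation factor R = 1 + ρ_b·K_d/n = 1 + 1.62 × 0.56/0.35 = 3.592.
Sorption retards both mechanisms: v_R = v/R = 0.05874 m/day, D_R = D/R = 0.3396 m²/day.
v_R·t = 0.05874 × 61.0 = 3.58314 m; 2√(D_R t) = 9.103 m; argument = (11.4 − 3.58314)/9.103 = 0.8587.
C = C₀ × ½·erfc(0.8587) = 86.4 × 0.1123 = 9.70 mg/L.

9.70 mg/L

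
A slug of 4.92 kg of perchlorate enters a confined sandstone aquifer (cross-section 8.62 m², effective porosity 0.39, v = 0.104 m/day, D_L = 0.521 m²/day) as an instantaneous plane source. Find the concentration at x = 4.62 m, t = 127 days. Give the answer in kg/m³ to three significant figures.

For an instantaneous plane source, C(x,t) = M/(n_e·A·√(4πDt)) · exp(−(x−vt)²/(4Dt)), with n_e·A the pore (flow) area.
Plume center vt = 0.104 × 127 = 13.208 m, so the well at 4.62 m is 8.588 m upgradient of the peak.
√(4πDt) = 28.84 m, giving peak height M/(n_e·A·√(4πDt)) = 4.92/(0.39 × 8.62 × 28.84) = 0.05075 kg/m³.
(x−vt)²/(4Dt) = (-8.588)²/(4 × 0.521 × 127) = 0.2787; exp(−0.2787) = 0.7568.
C = 0.05075 × 0.7568 = 0.0384 kg/m³.

0.0384 kg/m³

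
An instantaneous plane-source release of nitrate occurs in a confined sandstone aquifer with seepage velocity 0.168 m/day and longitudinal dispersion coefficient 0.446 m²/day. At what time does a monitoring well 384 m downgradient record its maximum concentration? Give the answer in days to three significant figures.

For the 1D instantaneous-source solution, setting ∂C/∂t = 0 at fixed x gives v²t² + 2Dt − x² = 0, so t = (√(D² + v²x²) − D)/v².
√(D² + v²x²) = √(0.446² + 0.168² × 384²) = 64.51; v² = 0.028224.
t = (64.51 − 0.446)/0.028224 = 2270 days (vs. the pure-advection estimate x/v = 2290 d).

2270 days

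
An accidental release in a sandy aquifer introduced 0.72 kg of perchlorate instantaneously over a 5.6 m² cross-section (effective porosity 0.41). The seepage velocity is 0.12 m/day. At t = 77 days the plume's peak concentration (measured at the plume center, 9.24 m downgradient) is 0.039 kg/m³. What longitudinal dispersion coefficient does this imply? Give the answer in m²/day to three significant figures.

At the plume center C_max = M/(n_e·A·√(4πDt)), so D = M²/(4πt·(n_e·A·C_max)²).
n_e·A·C_max = 0.41 × 5.6 × 0.039 = 0.08954 kg/m.
D = 0.72²/(4π × 77 × 0.08954²) = 0.0668 m²/day.

0.0668 m²/day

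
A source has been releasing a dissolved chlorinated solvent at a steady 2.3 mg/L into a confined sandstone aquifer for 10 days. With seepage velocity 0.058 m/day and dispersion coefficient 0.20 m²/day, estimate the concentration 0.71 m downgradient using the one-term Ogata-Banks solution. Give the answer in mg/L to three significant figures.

For a continuous step input, C/C₀ ≈ ½·erfc((x−vt)/(2√(Dt))).
vt = 0.058 × 10 = 0.58 m and 2√(Dt) = 2√(0.20 × 10) = 2.828 m.
Argument (x−vt)/(2√(Dt)) = (0.71 − 0.58)/2.828 = 0.04597; ½·erfc(0.04597) = 0.4741.
C = 2.3 × 0.4741 = 1.09 mg/L.

1.09 mg/L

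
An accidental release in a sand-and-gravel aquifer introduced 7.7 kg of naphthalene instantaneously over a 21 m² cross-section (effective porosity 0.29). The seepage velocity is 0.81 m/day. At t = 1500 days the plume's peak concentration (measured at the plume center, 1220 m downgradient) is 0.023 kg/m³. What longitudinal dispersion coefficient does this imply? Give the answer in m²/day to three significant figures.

0.160 m²/day

At the plume center C_max = M/(n_e·A·√(4πDt)), so D = M²/(4πt·(n_e·A·C_max)²).
n_e·A·C_max = 0.29 × 21 × 0.023 = 0.1401 kg/m.
D = 7.7²/(4π × 1500 × 0.1401²) = 0.160 m²/day.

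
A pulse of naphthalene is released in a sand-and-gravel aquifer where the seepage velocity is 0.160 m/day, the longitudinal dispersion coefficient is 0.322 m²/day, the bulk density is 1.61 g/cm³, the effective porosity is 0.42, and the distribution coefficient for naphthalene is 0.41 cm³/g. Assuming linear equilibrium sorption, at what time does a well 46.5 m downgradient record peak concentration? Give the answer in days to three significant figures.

716 days

Retardation factor R = 1 + ρ_b·K_d/n = 1 + 1.61 × 0.41/0.42 = 2.572.
Sorption retards both mechanisms: v_R = v/R = 0.06221 m/day, D_R = D/R = 0.1252 m²/day.
Peak time from v_R²t² + 2D_R t − x² = 0: t = (√(D_R² + v_R²x²) − D_R)/v_R².
√(D_R² + v_R²x²) = √(0.1252² + 0.06221² × 46.5²) = 2.895; v_R² = 0.003870.
t = (2.895 − 0.1252)/0.003870 = 716 days.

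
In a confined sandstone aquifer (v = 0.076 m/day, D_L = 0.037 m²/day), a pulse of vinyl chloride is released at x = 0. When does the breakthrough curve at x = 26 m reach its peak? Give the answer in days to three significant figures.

For the 1D instantaneous-source solution, setting ∂C/∂t = 0 at fixed x gives v²t² + 2Dt − x² = 0, so t = (√(D² + v²x²) − D)/v².
√(D² + v²x²) = √(0.037² + 0.076² × 26²) = 1.976; v² = 0.005776.
t = (1.976 − 0.037)/0.005776 = 336 days (vs. the pure-advection estimate x/v = 342 d).

336 days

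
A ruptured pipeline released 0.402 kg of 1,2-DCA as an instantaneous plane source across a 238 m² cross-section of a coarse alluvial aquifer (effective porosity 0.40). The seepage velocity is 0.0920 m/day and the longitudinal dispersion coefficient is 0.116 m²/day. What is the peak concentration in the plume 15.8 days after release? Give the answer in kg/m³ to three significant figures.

The peak of an instantaneous 1D plume sits at x = vt; there the Gaussian factor is 1 and C_max = M/(n_e·A·√(4πDt)), where n_e·A is the pore area the mass is dissolved in.
√(4πDt) = √(4π × 0.116 × 15.8) = 4.799 m, so C_max = 0.402/(0.40 × 238 × 4.799) = 0.000880 kg/m³.

0.000880 kg/m³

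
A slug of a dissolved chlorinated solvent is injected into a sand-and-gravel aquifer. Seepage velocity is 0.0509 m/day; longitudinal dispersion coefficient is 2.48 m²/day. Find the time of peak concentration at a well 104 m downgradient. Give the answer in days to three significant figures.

For the 1D instantaneous-source solution, setting ∂C/∂t = 0 at fixed x gives v²t² + 2Dt − x² = 0, so t = (√(D² + v²x²) − D)/v².
√(D² + v²x²) = √(2.48² + 0.0509² × 104²) = 5.846; v² = 0.00259081.
t = (5.846 − 2.48)/0.00259081 = 1300 days (vs. the pure-advection estimate x/v = 2040 d).

1300 days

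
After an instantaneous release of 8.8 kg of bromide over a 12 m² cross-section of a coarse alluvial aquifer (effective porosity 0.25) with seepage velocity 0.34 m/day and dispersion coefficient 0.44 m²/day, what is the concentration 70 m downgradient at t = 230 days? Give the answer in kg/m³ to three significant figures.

0.0697 kg/m³

For an instantaneous plane source, C(x,t) = M/(n_e·A·√(4πDt)) · exp(−(x−vt)²/(4Dt)), with n_e·A the pore (flow) area.
Plume center vt = 0.34 × 230 = 78.2 m, so the well at 70 m is 8.2 m upgradient of the peak.
√(4πDt) = 35.66 m, giving peak height M/(n_e·A·√(4πDt)) = 8.8/(0.25 × 12 × 35.66) = 0.08226 kg/m³.
(x−vt)²/(4Dt) = (-8.2)²/(4 × 0.44 × 230) = 0.1661; exp(−0.1661) = 0.8470.
C = 0.08226 × 0.8470 = 0.0697 kg/m³.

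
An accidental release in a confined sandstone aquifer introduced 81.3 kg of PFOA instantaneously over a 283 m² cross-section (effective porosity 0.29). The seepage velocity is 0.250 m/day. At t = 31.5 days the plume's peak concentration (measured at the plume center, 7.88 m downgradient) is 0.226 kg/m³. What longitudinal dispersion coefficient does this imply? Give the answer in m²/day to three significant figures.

At the plume center C_max = M/(n_e·A·√(4πDt)), so D = M²/(4πt·(n_e·A·C_max)²).
n_e·A·C_max = 0.29 × 283 × 0.226 = 18.55 kg/m.
D = 81.3²/(4π × 31.5 × 18.55²) = 0.0485 m²/day.

0.0485 m²/day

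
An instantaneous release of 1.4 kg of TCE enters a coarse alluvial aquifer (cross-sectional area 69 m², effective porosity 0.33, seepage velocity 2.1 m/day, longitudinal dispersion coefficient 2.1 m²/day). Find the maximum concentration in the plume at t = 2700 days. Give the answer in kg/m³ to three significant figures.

The peak of an instantaneous 1D plume sits at x = vt; there the Gaussian factor is 1 and C_max = M/(n_e·A·√(4πDt)), where n_e·A is the pore area the mass is dissolved in.
√(4πDt) = √(4π × 2.1 × 2700) = 266.9 m, so C_max = 1.4/(0.33 × 69 × 266.9) = 0.000230 kg/m³.

0.000230 kg/m³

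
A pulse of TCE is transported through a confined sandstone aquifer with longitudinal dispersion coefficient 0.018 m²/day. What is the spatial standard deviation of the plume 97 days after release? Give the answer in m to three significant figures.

1.87 m

Dispersive spreading gives a Gaussian with σ² = 2Dt; advection only shifts the center.
σ = √(2 × 0.018 × 97) = 1.87 m.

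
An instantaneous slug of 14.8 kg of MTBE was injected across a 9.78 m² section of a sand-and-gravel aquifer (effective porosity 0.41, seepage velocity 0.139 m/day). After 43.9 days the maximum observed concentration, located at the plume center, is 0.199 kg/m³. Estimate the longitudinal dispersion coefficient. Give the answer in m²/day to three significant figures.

0.624 m²/day

At the plume center C_max = M/(n_e·A·√(4πDt)), so D = M²/(4πt·(n_e·A·C_max)²).
n_e·A·C_max = 0.41 × 9.78 × 0.199 = 0.7980 kg/m.
D = 14.8²/(4π × 43.9 × 0.7980²) = 0.624 m²/day.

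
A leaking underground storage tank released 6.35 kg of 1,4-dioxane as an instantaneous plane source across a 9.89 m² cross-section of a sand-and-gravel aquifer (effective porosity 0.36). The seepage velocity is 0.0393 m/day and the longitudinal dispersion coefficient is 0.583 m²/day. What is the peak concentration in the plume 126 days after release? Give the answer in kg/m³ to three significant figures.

0.0587 kg/m³

The peak of an instantaneous 1D plume sits at x = vt; there the Gaussian factor is 1 and C_max = M/(n_e·A·√(4πDt)), where n_e·A is the pore area the mass is dissolved in.
√(4πDt) = √(4π × 0.583 × 126) = 30.38 m, so C_max = 6.35/(0.36 × 9.89 × 30.38) = 0.0587 kg/m³.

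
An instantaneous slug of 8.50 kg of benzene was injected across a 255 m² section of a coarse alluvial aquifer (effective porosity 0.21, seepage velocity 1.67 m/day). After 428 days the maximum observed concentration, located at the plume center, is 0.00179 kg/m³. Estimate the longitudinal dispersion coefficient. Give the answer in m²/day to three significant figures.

1.46 m²/day

At the plume center C_max = M/(n_e·A·√(4πDt)), so D = M²/(4πt·(n_e·A·C_max)²).
n_e·A·C_max = 0.21 × 255 × 0.00179 = 0.09585 kg/m.
D = 8.50²/(4π × 428 × 0.09585²) = 1.46 m²/day.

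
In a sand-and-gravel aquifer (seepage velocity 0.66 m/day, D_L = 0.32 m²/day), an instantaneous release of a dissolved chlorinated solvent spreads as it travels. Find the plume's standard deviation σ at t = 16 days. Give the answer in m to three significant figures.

Dispersive spreading gives a Gaussian with σ² = 2Dt; advection only shifts the center.
σ = √(2 × 0.32 × 16) = 3.20 m.

3.20 m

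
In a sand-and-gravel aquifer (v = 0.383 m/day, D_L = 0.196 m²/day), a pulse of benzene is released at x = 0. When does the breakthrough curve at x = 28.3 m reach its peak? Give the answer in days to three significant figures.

For the 1D instantaneous-source solution, setting ∂C/∂t = 0 at fixed x gives v²t² + 2Dt − x² = 0, so t = (√(D² + v²x²) − D)/v².
√(D² + v²x²) = √(0.196² + 0.383² × 28.3²) = 10.84; v² = 0.146689.
t = (10.84 − 0.196)/0.146689 = 72.6 days (vs. the pure-advection estimate x/v = 73.9 d).

72.6 days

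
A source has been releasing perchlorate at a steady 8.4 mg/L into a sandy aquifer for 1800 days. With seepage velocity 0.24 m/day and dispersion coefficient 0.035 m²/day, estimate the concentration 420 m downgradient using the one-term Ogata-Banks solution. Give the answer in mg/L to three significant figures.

For a continuous step input, C/C₀ ≈ ½·erfc((x−vt)/(2√(Dt))).
vt = 0.24 × 1800 = 432 m and 2√(Dt) = 2√(0.035 × 1800) = 15.87 m.
Argument (x−vt)/(2√(Dt)) = (420 − 432)/15.87 = -0.7561; ½·erfc(-0.7561) = 0.8575.
C = 8.4 × 0.8575 = 7.20 mg/L.

7.20 mg/L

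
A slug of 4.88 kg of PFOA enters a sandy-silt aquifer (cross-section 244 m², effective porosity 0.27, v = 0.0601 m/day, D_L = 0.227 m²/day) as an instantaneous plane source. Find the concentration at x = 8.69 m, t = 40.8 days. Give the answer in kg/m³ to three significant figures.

0.00240 kg/m³

For an instantaneous plane source, C(x,t) = M/(n_e·A·√(4πDt)) · exp(−(x−vt)²/(4Dt)), with n_e·A the pore (flow) area.
Plume center vt = 0.0601 × 40.8 = 2.45208 m, so the well at 8.69 m is 6.23792 m downgradient of the peak.
√(4πDt) = 10.79 m, giving peak height M/(n_e·A·√(4πDt)) = 4.88/(0.27 × 244 × 10.79) = 0.006865 kg/m³.
(x−vt)²/(4Dt) = (6.23792)²/(4 × 0.227 × 40.8) = 1.050; exp(−1.050) = 0.3499.
C = 0.006865 × 0.3499 = 0.00240 kg/m³.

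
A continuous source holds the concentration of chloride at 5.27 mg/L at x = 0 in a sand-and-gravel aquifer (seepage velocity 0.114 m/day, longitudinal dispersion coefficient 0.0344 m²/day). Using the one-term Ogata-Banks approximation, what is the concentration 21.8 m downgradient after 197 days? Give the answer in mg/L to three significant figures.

For a continuous step input, C/C₀ ≈ ½·erfc((x−vt)/(2√(Dt))).
vt = 0.114 × 197 = 22.458 m and 2√(Dt) = 2√(0.0344 × 197) = 5.206 m.
Argument (x−vt)/(2√(Dt)) = (21.8 − 22.458)/5.206 = -0.1264; ½·erfc(-0.1264) = 0.5709.
C = 5.27 × 0.5709 = 3.01 mg/L.

3.01 mg/L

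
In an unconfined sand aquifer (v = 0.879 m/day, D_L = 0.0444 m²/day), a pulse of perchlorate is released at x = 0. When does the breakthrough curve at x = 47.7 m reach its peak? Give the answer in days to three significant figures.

For the 1D instantaneous-source solution, setting ∂C/∂t = 0 at fixed x gives v²t² + 2Dt − x² = 0, so t = (√(D² + v²x²) − D)/v².
√(D² + v²x²) = √(0.0444² + 0.879² × 47.7²) = 41.93; v² = 0.772641.
t = (41.93 − 0.0444)/0.772641 = 54.2 days (vs. the pure-advection estimate x/v = 54.3 d).

54.2 days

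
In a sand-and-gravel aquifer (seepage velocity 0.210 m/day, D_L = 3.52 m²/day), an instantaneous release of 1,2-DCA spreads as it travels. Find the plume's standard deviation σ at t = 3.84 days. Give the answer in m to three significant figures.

Dispersive spreading gives a Gaussian with σ² = 2Dt; advection only shifts the center.
σ = √(2 × 3.52 × 3.84) = 5.20 m.

5.20 m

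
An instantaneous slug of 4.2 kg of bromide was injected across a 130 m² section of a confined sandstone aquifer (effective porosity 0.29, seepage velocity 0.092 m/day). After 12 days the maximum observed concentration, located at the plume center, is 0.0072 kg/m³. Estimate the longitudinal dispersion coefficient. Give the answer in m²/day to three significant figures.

1.59 m²/day

At the plume center C_max = M/(n_e·A·√(4πDt)), so D = M²/(4πt·(n_e·A·C_max)²).
n_e·A·C_max = 0.29 × 130 × 0.0072 = 0.2714 kg/m.
D = 4.2²/(4π × 12 × 0.2714²) = 1.59 m²/day.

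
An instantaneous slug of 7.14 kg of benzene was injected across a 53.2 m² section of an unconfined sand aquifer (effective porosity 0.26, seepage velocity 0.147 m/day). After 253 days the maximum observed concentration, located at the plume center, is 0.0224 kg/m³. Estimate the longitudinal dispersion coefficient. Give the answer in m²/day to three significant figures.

At the plume center C_max = M/(n_e·A·√(4πDt)), so D = M²/(4πt·(n_e·A·C_max)²).
n_e·A·C_max = 0.26 × 53.2 × 0.0224 = 0.3098 kg/m.
D = 7.14²/(4π × 253 × 0.3098²) = 0.167 m²/day.

0.167 m²/day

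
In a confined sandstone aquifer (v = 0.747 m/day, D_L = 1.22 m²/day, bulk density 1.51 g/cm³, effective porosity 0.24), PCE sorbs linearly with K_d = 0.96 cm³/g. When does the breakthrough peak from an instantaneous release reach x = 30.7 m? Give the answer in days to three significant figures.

274 days

Retardation factor R = 1 + ρ_b·K_d/n = 1 + 1.51 × 0.96/0.24 = 7.040.
Sorption retards both mechanisms: v_R = v/R = 0.1061 m/day, D_R = D/R = 0.1733 m²/day.
Peak time from v_R²t² + 2D_R t − x² = 0: t = (√(D_R² + v_R²x²) − D_R)/v_R².
√(D_R² + v_R²x²) = √(0.1733² + 0.1061² × 30.7²) = 3.262; v_R² = 0.01126.
t = (3.262 − 0.1733)/0.01126 = 274 days.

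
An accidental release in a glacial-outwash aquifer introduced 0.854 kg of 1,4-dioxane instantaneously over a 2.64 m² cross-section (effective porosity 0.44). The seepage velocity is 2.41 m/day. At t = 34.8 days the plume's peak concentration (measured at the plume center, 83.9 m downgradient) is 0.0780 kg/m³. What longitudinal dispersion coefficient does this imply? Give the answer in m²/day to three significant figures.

0.203 m²/day

At the plume center C_max = M/(n_e·A·√(4πDt)), so D = M²/(4πt·(n_e·A·C_max)²).
n_e·A·C_max = 0.44 × 2.64 × 0.0780 = 0.09060 kg/m.
D = 0.854²/(4π × 34.8 × 0.09060²) = 0.203 m²/day.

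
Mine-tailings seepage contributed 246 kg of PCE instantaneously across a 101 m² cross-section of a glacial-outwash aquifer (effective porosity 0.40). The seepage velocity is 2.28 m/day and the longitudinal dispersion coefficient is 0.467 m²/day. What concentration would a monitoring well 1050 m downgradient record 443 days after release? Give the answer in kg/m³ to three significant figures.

0.0173 kg/m³

For an instantaneous plane source, C(x,t) = M/(n_e·A·√(4πDt)) · exp(−(x−vt)²/(4Dt)), with n_e·A the pore (flow) area.
Plume center vt = 2.28 × 443 = 1010.04 m, so the well at 1050 m is 39.96 m downgradient of the peak.
√(4πDt) = 50.99 m, giving peak height M/(n_e·A·√(4πDt)) = 246/(0.40 × 101 × 50.99) = 0.1194 kg/m³.
(x−vt)²/(4Dt) = (39.96)²/(4 × 0.467 × 443) = 1.930; exp(−1.930) = 0.1451.
C = 0.1194 × 0.1451 = 0.0173 kg/m³.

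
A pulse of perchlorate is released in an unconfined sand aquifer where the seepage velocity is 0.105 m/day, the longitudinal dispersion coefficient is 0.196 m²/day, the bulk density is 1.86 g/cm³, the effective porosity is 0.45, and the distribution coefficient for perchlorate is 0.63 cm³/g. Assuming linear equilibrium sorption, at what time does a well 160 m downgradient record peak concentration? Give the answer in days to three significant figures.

Retardation factor R = 1 + ρ_b·K_d/n = 1 + 1.86 × 0.63/0.45 = 3.604.
Sorption retards both mechanisms: v_R = v/R = 0.02913 m/day, D_R = D/R = 0.05438 m²/day.
Peak time from v_R²t² + 2D_R t − x² = 0: t = (√(D_R² + v_R²x²) − D_R)/v_R².
√(D_R² + v_R²x²) = √(0.05438² + 0.02913² × 160²) = 4.661; v_R² = 0.0008486.
t = (4.661 − 0.05438)/0.0008486 = 5430 days.

5430 days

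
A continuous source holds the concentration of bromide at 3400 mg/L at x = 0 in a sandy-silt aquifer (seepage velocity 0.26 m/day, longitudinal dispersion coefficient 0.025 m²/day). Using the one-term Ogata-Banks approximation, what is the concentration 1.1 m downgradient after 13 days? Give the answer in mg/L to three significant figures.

3390 mg/L

For a continuous step input, C/C₀ ≈ ½·erfc((x−vt)/(2√(Dt))).
vt = 0.26 × 13 = 3.38 m and 2√(Dt) = 2√(0.025 × 13) = 1.140 m.
Argument (x−vt)/(2√(Dt)) = (1.1 − 3.38)/1.140 = -2.000; ½·erfc(-2.000) = 0.9977.
C = 3400 × 0.9977 = 3390 mg/L.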